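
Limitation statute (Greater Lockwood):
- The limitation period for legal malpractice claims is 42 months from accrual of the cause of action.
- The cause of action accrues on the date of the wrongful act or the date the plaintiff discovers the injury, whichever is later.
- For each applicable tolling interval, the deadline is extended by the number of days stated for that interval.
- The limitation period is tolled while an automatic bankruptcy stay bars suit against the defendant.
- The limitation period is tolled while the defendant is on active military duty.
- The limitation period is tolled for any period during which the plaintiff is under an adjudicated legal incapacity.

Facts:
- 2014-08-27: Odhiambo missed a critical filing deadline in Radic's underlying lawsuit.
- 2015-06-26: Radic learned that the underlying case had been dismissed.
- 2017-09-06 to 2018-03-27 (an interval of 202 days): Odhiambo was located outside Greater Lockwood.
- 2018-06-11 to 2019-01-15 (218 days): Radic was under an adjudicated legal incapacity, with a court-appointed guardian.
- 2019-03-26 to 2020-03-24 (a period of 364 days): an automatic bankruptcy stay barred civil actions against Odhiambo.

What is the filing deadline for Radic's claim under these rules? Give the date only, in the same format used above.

2020-07-30

Taking the later of the act (2014-08-27) and discovery (2015-06-26), the claim accrued on 2015-06-26.
Adding the 42 months base period to 2015-06-26 gives a deadline of 2018-12-26, before any tolling.
Because the plaintiff's legal incapacity ran from 2018-06-11 to 2019-01-15, the deadline is extended by 218 days to 2019-08-01.
The automatic bankruptcy stay from 2019-03-26 to 2020-03-24 tolled the period for 364 days, extending the deadline to 2020-07-30.
Although the defendant's absence ran from 2017-09-06 to 2018-03-27, the stated rules do not make that a tolling event, so it is disregarded.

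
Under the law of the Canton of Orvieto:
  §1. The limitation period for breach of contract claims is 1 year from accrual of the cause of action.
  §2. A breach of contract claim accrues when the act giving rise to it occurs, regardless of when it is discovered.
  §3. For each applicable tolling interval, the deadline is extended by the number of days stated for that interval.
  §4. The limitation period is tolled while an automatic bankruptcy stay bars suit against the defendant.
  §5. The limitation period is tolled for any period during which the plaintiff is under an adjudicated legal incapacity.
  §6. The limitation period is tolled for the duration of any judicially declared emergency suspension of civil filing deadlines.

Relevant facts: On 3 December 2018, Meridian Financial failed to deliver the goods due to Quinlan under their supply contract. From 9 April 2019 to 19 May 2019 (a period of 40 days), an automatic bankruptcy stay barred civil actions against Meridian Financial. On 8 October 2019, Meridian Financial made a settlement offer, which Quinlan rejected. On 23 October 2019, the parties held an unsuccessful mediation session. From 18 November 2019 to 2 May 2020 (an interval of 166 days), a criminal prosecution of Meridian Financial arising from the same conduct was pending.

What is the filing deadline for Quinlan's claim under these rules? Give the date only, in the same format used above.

12 January 2020

The limitation period began to run on 3 December 2018.
1 year from 3 December 2018 is 3 December 2019.
The period was tolled for 40 days by the automatic bankruptcy stay (9 April 2019 to 19 May 2019), pushing the deadline to 12 January 2020.
Although a criminal prosecution ran from 18 November 2019 to 2 May 2020, the stated rules do not make that a tolling event, so it is disregarded.
None of the other events listed affects the running of the period under the stated rules.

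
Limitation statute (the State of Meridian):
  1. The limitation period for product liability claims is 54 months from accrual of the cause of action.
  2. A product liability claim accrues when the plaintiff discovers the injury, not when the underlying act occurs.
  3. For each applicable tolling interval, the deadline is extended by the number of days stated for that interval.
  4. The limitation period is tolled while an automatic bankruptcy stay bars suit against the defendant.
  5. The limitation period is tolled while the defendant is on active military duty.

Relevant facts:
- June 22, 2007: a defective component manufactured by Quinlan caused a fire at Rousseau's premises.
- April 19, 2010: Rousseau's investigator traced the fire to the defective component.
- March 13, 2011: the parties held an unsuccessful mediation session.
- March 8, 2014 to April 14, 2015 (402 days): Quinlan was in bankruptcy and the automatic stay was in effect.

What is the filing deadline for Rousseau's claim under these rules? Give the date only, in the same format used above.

Under the discovery rule, the claim accrued on April 19, 2010, when Rousseau discovered the injury — not on the June 22, 2007 date of the underlying act.
The untolled deadline — 54 months after April 19, 2010 — is October 19, 2014.
The automatic bankruptcy stay from March 8, 2014 to April 14, 2015 tolled the period for 402 days, extending the deadline to November 25, 2015.
None of the other events listed affects the running of the period under the stated rules.

November 25, 2015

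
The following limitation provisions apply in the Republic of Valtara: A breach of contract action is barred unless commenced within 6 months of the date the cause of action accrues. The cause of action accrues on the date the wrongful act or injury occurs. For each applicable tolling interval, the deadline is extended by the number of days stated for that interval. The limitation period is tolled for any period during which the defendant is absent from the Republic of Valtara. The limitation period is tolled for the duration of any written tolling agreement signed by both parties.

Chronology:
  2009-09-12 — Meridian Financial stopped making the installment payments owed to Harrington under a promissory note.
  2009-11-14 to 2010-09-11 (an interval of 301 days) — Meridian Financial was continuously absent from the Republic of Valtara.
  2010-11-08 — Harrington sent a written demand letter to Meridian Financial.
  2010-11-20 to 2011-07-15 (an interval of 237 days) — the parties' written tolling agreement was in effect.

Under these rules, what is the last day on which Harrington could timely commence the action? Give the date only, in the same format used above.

2011-09-01

The cause of action accrued on 2009-09-12, the date of the act.
Adding the 6 months base period to 2009-09-12 gives a deadline of 2010-03-12, before any tolling.
The defendant's absence from the jurisdiction from 2009-11-14 to 2010-09-11 tolled the period for 301 days, extending the deadline to 2011-01-07.
The written tolling agreement from 2010-11-20 to 2011-07-15 tolled the period for 237 days, extending the deadline to 2011-09-01.
Nothing else in the chronology tolls or restarts the period.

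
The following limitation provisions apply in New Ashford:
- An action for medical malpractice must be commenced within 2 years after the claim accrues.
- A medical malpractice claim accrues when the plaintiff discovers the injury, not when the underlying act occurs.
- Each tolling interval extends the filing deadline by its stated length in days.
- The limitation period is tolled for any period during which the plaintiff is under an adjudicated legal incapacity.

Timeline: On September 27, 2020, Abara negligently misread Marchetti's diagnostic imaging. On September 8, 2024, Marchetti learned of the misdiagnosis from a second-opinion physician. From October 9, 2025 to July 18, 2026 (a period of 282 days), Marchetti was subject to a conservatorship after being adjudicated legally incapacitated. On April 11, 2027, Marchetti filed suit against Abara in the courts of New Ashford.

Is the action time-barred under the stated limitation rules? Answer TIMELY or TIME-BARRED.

TIMELY

Under the discovery rule, the claim accrued on September 8, 2024, when Marchetti discovered the injury — not on the September 27, 2020 date of the underlying act.
Adding the 2 years base period to September 8, 2024 gives a deadline of September 8, 2026, before any tolling.
The period was tolled for 282 days by the plaintiff's legal incapacity (October 9, 2025 to July 18, 2026), pushing the deadline to June 17, 2027.
The April 11, 2027 filing precedes the June 17, 2027 deadline; the claim is timely.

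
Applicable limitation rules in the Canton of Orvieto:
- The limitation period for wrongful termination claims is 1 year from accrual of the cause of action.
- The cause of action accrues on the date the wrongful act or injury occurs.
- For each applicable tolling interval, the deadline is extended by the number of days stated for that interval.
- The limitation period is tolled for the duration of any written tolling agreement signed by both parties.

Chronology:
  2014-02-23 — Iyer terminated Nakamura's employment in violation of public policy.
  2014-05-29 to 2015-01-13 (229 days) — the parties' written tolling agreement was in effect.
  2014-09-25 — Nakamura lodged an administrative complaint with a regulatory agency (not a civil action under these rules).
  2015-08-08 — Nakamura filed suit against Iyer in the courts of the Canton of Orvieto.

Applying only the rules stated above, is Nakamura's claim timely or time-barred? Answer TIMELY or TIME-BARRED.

The limitation period began to run on 2014-02-23.
The untolled deadline — 1 year after 2014-02-23 — is 2015-02-23.
Because the written tolling agreement ran from 2014-05-29 to 2015-01-13, the deadline is extended by 229 days to 2015-10-10.
None of the other events listed affects the running of the period under the stated rules.
Nakamura filed on 2015-08-08, before the 2015-10-10 deadline, so the action is timely.

TIMELY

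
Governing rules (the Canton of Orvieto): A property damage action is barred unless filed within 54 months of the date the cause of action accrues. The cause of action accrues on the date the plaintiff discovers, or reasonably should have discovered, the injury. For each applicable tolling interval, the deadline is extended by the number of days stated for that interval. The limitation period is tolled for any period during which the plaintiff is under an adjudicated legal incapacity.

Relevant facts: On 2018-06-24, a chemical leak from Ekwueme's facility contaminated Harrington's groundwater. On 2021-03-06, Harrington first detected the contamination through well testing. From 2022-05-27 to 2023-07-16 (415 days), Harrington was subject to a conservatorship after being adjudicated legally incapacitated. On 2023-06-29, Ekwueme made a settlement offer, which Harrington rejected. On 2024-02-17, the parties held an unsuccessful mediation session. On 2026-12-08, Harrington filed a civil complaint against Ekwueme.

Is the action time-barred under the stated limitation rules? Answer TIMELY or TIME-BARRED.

The claim did not accrue until Harrington discovered the injury on 2021-03-06; the 2018-06-24 act date does not start the clock under the stated rule.
The untolled deadline — 54 months after 2021-03-06 — is 2025-09-06.
The period was tolled for 415 days by the plaintiff's legal incapacity (2022-05-27 to 2023-07-16), pushing the deadline to 2026-10-26.
None of the other events listed affects the running of the period under the stated rules.
Harrington filed on 2026-12-08, after the 2026-10-26 deadline, so the action is time-barred.

TIME-BARRED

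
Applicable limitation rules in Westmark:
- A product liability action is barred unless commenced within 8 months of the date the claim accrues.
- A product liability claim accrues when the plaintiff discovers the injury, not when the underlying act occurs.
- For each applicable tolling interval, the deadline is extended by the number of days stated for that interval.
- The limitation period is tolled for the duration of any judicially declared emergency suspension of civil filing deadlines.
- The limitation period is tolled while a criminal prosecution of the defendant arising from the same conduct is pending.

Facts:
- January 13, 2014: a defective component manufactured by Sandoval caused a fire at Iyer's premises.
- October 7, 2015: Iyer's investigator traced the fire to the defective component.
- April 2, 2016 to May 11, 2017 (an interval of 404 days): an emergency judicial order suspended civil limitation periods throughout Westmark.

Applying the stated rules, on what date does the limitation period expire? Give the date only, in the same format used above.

Under the discovery rule, the claim accrued on October 7, 2015, when Iyer discovered the injury — not on the January 13, 2014 date of the underlying act.
The untolled deadline — 8 months after October 7, 2015 — is June 7, 2016.
The period was tolled for 404 days by the emergency suspension of filing deadlines (April 2, 2016 to May 11, 2017), pushing the deadline to July 16, 2017.

July 16, 2017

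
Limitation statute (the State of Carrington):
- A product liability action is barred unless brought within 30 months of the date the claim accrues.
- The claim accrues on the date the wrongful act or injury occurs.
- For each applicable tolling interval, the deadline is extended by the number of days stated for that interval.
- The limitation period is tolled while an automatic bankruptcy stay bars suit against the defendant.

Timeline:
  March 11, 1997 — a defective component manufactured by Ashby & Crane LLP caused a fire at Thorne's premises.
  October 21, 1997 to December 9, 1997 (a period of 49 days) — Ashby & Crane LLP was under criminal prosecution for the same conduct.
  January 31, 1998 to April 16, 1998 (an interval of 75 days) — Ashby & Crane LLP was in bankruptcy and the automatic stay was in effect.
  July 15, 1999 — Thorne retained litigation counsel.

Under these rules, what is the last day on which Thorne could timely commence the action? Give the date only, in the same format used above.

November 25, 1999

The claim accrued on March 11, 1997, when the wrongful act occurred.
Adding the 30 months base period to March 11, 1997 gives a deadline of September 11, 1999, before any tolling.
The period was tolled for 75 days by the automatic bankruptcy stay (January 31, 1998 to April 16, 1998), pushing the deadline to November 25, 1999.
Although a criminal prosecution ran from October 21, 1997 to December 9, 1997, the stated rules do not make that a tolling event, so it is disregarded.
The other events in the timeline have no effect on the limitation period under the stated rules.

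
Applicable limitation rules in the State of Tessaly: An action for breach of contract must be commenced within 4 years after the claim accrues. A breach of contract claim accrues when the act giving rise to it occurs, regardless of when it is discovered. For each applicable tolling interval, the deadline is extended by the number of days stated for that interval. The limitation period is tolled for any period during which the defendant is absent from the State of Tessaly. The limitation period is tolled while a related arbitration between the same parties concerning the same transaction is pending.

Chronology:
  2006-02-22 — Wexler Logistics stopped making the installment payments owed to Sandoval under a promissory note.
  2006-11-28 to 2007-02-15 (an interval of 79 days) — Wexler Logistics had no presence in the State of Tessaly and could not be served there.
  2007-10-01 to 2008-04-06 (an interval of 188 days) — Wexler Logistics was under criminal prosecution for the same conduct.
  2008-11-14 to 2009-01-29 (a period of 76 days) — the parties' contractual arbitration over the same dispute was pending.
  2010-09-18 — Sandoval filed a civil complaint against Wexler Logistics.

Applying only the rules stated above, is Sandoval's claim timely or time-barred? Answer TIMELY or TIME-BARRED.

TIME-BARRED

The claim accrued on 2006-02-22, when the wrongful act occurred.
4 years from 2006-02-22 is 2010-02-22.
The defendant's absence from the jurisdiction from 2006-11-28 to 2007-02-15 tolled the period for 79 days, extending the deadline to 2010-05-12.
The pending related arbitration from 2008-11-14 to 2009-01-29 tolled the period for 76 days, extending the deadline to 2010-07-27.
No stated provision tolls the period for a criminal prosecution, so the interval from 2007-10-01 to 2008-04-06 has no effect on the deadline.
Sandoval filed on 2010-09-18, after the 2010-07-27 deadline, so the action is time-barred.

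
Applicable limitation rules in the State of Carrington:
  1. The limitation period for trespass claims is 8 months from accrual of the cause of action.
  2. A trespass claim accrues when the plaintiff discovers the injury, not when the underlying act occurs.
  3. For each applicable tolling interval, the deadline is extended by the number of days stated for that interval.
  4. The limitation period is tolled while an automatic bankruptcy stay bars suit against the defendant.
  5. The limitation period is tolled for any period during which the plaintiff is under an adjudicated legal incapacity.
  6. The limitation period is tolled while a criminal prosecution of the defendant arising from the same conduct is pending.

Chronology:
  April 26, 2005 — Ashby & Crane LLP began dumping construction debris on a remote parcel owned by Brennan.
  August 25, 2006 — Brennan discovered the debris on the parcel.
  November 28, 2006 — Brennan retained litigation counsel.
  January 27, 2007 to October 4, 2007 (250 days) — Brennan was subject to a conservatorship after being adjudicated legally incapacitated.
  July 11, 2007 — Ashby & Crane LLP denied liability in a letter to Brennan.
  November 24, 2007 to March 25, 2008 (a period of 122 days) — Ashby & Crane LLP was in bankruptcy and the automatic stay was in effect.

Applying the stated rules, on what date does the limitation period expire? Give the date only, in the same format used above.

Accrual is tied to discovery, so the period began on August 25, 2006 rather than on April 26, 2005 when the act occurred.
The untolled deadline — 8 months after August 25, 2006 — is April 25, 2007.
Because the plaintiff's legal incapacity ran from January 27, 2007 to October 4, 2007, the deadline is extended by 250 days to December 31, 2007.
Because the automatic bankruptcy stay ran from November 24, 2007 to March 25, 2008, the deadline is extended by 122 days to May 1, 2008.
The other events in the timeline have no effect on the limitation period under the stated rules.

May 1, 2008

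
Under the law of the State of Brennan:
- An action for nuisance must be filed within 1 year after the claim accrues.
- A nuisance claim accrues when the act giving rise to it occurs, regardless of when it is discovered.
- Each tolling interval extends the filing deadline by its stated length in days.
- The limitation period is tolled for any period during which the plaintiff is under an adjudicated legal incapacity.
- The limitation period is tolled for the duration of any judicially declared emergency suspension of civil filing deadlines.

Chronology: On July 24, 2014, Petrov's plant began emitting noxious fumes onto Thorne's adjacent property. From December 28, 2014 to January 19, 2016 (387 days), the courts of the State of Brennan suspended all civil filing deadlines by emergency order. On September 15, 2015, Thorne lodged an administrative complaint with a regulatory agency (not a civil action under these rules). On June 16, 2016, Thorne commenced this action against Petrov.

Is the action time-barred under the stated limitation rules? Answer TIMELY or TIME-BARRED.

The claim accrued on July 24, 2014, the date of the act.
The untolled deadline — 1 year after July 24, 2014 — is July 24, 2015.
The emergency suspension of filing deadlines from December 28, 2014 to January 19, 2016 tolled the period for 387 days, extending the deadline to August 14, 2016.
Nothing else in the chronology tolls or restarts the period.
Thorne filed on June 16, 2016, before the August 14, 2016 deadline, so the action is timely.

TIMELY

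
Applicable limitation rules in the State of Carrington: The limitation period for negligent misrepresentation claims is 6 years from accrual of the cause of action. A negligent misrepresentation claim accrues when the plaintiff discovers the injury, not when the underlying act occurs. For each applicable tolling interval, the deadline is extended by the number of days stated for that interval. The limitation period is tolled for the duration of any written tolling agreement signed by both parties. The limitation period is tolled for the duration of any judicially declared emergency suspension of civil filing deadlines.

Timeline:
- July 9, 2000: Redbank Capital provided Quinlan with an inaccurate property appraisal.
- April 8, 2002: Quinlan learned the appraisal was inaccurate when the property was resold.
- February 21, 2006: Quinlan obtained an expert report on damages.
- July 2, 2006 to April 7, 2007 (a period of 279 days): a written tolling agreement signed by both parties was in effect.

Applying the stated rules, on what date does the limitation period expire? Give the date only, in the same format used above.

January 12, 2009

The claim did not accrue until Quinlan discovered the injury on April 8, 2002; the July 9, 2000 act date does not start the clock under the stated rule.
6 years from April 8, 2002 is April 8, 2008.
Because the written tolling agreement ran from July 2, 2006 to April 7, 2007, the deadline is extended by 279 days to January 12, 2009.
None of the other events listed affects the running of the period under the stated rules.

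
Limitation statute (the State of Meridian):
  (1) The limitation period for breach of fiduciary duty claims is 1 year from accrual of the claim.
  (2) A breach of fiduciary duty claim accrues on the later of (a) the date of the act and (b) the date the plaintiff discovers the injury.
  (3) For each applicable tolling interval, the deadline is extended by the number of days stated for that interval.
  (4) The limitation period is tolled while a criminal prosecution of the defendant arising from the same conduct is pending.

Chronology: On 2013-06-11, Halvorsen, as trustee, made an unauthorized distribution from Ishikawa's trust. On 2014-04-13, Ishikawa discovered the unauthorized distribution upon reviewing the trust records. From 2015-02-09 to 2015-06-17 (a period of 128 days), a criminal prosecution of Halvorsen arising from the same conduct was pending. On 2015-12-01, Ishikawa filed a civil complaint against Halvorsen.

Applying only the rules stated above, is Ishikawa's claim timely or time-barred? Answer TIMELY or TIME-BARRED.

TIME-BARRED

The claim accrued on 2014-04-13 — the later of the 2013-06-11 act and the 2014-04-13 discovery.
Adding the 1 year base period to 2014-04-13 gives a deadline of 2015-04-13, before any tolling.
The pending criminal prosecution from 2015-02-09 to 2015-06-17 tolled the period for 128 days, extending the deadline to 2015-08-19.
Ishikawa filed on 2015-12-01, after the 2015-08-19 deadline, so the action is time-barred.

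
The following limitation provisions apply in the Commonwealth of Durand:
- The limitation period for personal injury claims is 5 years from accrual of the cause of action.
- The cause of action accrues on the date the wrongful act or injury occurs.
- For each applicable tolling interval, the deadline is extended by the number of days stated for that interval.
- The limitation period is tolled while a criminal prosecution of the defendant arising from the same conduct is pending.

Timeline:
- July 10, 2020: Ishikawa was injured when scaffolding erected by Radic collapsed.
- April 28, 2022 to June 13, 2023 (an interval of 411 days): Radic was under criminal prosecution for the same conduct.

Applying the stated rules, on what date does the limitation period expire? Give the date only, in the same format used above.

The claim accrued on July 10, 2020, when the wrongful act occurred.
The untolled deadline — 5 years after July 10, 2020 — is July 10, 2025.
Because the pending criminal prosecution ran from April 28, 2022 to June 13, 2023, the deadline is extended by 411 days to August 25, 2026.

August 25, 2026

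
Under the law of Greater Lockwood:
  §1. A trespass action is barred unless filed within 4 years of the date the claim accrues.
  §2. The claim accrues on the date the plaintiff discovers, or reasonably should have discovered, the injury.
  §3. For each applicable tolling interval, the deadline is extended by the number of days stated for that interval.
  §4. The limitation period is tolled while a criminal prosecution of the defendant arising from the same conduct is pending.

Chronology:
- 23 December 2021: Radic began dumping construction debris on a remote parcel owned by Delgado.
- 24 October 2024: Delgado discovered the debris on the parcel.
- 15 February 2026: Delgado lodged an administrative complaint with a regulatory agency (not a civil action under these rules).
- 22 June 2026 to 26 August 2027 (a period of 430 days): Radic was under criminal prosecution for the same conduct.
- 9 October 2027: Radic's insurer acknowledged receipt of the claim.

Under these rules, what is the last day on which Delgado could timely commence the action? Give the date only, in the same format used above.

28 December 2029

Accrual is tied to discovery, so the period began on 24 October 2024 rather than on 23 December 2021 when the act occurred.
Adding the 4 years base period to 24 October 2024 gives a deadline of 24 October 2028, before any tolling.
The pending criminal prosecution from 22 June 2026 to 26 August 2027 tolled the period for 430 days, extending the deadline to 28 December 2029.
None of the other events listed affects the running of the period under the stated rules.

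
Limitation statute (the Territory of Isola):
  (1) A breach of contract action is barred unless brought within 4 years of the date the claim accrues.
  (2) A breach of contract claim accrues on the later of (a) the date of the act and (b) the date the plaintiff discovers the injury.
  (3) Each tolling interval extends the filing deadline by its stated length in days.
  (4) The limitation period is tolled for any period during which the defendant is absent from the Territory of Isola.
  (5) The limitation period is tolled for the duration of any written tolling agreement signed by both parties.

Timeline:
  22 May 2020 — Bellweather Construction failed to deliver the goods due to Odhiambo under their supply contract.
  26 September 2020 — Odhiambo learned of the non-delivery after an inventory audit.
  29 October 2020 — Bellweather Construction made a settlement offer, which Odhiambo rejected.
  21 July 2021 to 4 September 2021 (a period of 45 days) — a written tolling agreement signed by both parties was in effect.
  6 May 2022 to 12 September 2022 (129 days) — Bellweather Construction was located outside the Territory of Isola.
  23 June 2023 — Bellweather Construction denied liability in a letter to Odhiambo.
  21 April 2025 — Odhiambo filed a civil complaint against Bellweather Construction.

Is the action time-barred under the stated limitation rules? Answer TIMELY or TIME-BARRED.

Taking the later of the act (22 May 2020) and discovery (26 September 2020), the claim accrued on 26 September 2020.
4 years from 26 September 2020 is 26 September 2024.
The written tolling agreement from 21 July 2021 to 4 September 2021 tolled the period for 45 days, extending the deadline to 10 November 2024.
Because the defendant's absence from the jurisdiction ran from 6 May 2022 to 12 September 2022, the deadline is extended by 129 days to 19 March 2025.
The other events in the timeline have no effect on the limitation period under the stated rules.
Odhiambo filed on 21 April 2025, after the 19 March 2025 deadline, so the action is time-barred.

TIME-BARRED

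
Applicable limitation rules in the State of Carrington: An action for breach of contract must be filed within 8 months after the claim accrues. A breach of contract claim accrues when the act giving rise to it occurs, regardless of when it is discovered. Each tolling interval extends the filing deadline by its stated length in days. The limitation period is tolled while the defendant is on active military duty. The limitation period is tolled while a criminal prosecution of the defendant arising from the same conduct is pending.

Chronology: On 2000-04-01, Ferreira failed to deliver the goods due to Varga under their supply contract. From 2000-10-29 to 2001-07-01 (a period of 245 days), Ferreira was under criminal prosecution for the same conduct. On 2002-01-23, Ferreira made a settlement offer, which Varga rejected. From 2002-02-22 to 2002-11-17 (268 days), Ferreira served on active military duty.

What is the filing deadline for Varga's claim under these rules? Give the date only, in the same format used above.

The limitation period began to run on 2000-04-01.
The untolled deadline — 8 months after 2000-04-01 — is 2000-12-01.
The period was tolled for 245 days by the pending criminal prosecution (2000-10-29 to 2001-07-01), pushing the deadline to 2001-08-03.
The defendant's active military service starting 2002-02-22 came too late — the period had run on 2001-08-03 — and so does not extend the deadline.
Nothing else in the chronology tolls or restarts the period.

2001-08-03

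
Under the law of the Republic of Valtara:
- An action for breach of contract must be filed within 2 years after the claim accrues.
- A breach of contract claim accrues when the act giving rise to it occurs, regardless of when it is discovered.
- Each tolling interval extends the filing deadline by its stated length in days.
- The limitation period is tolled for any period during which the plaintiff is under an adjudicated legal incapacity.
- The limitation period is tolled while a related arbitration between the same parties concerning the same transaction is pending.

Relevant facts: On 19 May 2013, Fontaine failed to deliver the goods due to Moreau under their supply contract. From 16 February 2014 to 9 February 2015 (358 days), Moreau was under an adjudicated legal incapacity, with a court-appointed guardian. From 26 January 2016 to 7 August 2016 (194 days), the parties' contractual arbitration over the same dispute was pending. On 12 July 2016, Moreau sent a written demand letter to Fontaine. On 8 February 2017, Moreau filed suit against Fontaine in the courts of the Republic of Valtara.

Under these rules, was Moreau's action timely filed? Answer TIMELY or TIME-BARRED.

The claim accrued on 19 May 2013, the date of the act.
2 years from 19 May 2013 is 19 May 2015.
The plaintiff's legal incapacity from 16 February 2014 to 9 February 2015 tolled the period for 358 days, extending the deadline to 11 May 2016.
The period was tolled for 194 days by the pending related arbitration (26 January 2016 to 7 August 2016), pushing the deadline to 21 November 2016.
Nothing else in the chronology tolls or restarts the period.
Filing on 8 February 2017 missed the 21 November 2016 deadline — the action is time-barred.

TIME-BARRED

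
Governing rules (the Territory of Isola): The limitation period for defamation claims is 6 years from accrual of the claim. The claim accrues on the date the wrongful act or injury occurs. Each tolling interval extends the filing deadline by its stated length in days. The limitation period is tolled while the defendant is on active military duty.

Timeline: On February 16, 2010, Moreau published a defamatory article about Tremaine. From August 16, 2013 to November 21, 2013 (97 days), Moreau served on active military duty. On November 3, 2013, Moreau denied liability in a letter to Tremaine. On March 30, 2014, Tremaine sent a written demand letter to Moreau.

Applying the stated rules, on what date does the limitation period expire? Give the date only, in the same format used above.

The limitation period began to run on February 16, 2010.
The untolled deadline — 6 years after February 16, 2010 — is February 16, 2016.
Because the defendant's active military service ran from August 16, 2013 to November 21, 2013, the deadline is extended by 97 days to May 23, 2016.
Nothing else in the chronology tolls or restarts the period.

May 23, 2016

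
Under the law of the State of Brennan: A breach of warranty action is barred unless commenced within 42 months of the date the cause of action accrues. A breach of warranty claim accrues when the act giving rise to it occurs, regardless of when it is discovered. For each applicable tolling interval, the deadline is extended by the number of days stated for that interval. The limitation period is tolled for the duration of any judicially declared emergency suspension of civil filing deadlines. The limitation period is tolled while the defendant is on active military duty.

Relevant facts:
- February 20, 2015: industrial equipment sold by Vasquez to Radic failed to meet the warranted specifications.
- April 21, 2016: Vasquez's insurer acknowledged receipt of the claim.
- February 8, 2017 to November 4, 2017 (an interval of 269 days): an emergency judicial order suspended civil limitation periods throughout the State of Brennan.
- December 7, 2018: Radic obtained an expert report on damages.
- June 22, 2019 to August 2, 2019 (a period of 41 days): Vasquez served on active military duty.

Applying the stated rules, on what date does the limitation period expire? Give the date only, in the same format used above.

The claim accrued on February 20, 2015, when the wrongful act occurred.
Adding the 42 months base period to February 20, 2015 gives a deadline of August 20, 2018, before any tolling.
The emergency suspension of filing deadlines from February 8, 2017 to November 4, 2017 tolled the period for 269 days, extending the deadline to May 16, 2019.
By the time the defendant's active military service began on June 22, 2019, the limitation period had already expired on May 16, 2019; that interval cannot revive it.
The other events in the timeline have no effect on the limitation period under the stated rules.

May 16, 2019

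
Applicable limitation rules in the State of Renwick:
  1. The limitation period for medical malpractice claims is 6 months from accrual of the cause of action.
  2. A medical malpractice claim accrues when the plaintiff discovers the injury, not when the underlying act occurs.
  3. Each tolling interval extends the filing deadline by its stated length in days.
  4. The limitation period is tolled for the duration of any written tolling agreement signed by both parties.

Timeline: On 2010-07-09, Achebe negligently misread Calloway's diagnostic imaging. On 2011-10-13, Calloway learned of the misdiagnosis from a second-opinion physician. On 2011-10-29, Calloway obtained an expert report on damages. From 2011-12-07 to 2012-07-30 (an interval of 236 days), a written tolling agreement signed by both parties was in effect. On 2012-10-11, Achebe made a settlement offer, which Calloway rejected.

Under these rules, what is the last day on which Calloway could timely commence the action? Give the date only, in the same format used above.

2012-12-05

Accrual is tied to discovery, so the period began on 2011-10-13 rather than on 2010-07-09 when the act occurred.
6 months from 2011-10-13 is 2012-04-13.
The period was tolled for 236 days by the written tolling agreement (2011-12-07 to 2012-07-30), pushing the deadline to 2012-12-05.
The other events in the timeline have no effect on the limitation period under the stated rules.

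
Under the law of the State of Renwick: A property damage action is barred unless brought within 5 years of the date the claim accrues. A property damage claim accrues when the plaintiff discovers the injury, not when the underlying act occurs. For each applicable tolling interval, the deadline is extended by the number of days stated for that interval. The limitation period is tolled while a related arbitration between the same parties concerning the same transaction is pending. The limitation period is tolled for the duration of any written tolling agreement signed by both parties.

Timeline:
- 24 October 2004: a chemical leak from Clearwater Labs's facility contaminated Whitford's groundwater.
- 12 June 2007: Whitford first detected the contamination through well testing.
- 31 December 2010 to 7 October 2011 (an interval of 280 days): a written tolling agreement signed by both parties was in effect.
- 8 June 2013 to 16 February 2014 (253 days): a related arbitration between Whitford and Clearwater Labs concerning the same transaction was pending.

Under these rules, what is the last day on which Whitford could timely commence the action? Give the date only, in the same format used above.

Under the discovery rule, the claim accrued on 12 June 2007, when Whitford discovered the injury — not on the 24 October 2004 date of the underlying act.
Adding the 5 years base period to 12 June 2007 gives a deadline of 12 June 2012, before any tolling.
The written tolling agreement from 31 December 2010 to 7 October 2011 tolled the period for 280 days, extending the deadline to 19 March 2013.
The pending related arbitration starting 8 June 2013 came too late — the period had run on 19 March 2013 — and so does not extend the deadline.

19 March 2013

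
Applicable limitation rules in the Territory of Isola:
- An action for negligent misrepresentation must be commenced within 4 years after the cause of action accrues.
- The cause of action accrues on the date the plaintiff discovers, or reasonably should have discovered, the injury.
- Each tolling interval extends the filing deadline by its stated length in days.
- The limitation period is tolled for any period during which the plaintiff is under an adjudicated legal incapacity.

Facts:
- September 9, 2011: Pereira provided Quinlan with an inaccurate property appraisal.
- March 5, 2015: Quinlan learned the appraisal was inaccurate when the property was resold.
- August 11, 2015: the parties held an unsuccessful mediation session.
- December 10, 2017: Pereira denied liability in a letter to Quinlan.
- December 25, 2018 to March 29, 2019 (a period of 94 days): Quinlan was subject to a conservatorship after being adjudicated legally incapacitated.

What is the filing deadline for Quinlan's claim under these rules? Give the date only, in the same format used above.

June 7, 2019

The claim did not accrue until Quinlan discovered the injury on March 5, 2015; the September 9, 2011 act date does not start the clock under the stated rule.
4 years from March 5, 2015 is March 5, 2019.
The plaintiff's legal incapacity from December 25, 2018 to March 29, 2019 tolled the period for 94 days, extending the deadline to June 7, 2019.
None of the other events listed affects the running of the period under the stated rules.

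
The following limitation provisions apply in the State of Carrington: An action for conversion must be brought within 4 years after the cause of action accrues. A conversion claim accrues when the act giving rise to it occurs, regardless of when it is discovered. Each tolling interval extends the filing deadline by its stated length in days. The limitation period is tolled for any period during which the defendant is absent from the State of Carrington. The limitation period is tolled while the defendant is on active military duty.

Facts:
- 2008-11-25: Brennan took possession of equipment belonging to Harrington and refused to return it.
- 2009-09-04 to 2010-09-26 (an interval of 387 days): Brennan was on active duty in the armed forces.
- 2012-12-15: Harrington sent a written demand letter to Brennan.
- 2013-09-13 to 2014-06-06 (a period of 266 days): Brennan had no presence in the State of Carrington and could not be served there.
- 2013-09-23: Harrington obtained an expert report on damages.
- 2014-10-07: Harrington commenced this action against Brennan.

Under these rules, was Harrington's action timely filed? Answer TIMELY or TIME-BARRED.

The cause of action accrued on 2008-11-25, the date of the act.
Adding the 4 years base period to 2008-11-25 gives a deadline of 2012-11-25, before any tolling.
The defendant's active military service from 2009-09-04 to 2010-09-26 tolled the period for 387 days, extending the deadline to 2013-12-17.
The defendant's absence from the jurisdiction from 2013-09-13 to 2014-06-06 tolled the period for 266 days, extending the deadline to 2014-09-09.
The other events in the timeline have no effect on the limitation period under the stated rules.
Filing on 2014-10-07 missed the 2014-09-09 deadline — the action is time-barred.

TIME-BARRED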